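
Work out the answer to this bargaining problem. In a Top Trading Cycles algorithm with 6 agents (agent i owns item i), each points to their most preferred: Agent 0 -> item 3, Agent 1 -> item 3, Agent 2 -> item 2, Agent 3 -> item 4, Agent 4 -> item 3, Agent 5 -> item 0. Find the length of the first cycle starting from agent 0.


Step 1: Trace the pointer graph from agent 0: 0 -> 3 -> 4 -> 3
Step 2: A cycle is detected when we revisit agent 3
Step 3: The cycle is: 3 -> 4 -> 3
Step 4: Cycle length = 2

2


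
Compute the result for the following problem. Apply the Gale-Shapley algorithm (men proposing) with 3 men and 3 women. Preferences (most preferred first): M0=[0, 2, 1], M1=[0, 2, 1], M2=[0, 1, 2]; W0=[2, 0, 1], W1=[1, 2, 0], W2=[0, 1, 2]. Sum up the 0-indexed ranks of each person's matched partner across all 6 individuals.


Step 1: Run Gale-Shapley (men propose, women hold best offer):
  M0 proposes to W0; she accepts
  M1 proposes to W0; rejected
  M1 proposes to W2; she accepts
  M2 proposes to W0; she switches from M0
  M0 proposes to W2; she switches from M1
  M1 proposes to W1; she accepts
Step 2: Final matching: W0-M2, W1-M1, W2-M0
Step 3: 0-indexed ranks (man's rank of his match, then woman's): 0 + 0 + 2 + 0 + 1 + 0
Step 4: Total rank sum = 3

3


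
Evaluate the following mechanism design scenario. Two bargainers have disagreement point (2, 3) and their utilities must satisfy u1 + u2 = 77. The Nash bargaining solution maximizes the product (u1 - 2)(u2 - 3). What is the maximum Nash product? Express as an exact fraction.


Step 1: The Nash solution splits surplus symmetrically above the disagreement point
Step 2: u1 = (total + d1 - d2)/2 = (77 + 2 - 3)/2 = 38
Step 3: u2 = (total - d1 + d2)/2 = (77 - 2 + 3)/2 = 39
Step 4: Nash product = (38 - 2) * (39 - 3)
Step 5: = 36 * 36 = 1296

1296


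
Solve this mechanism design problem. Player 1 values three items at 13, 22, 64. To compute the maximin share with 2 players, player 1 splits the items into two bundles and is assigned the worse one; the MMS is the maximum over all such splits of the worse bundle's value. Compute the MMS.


Step 1: Item values = 13, 22, 64
Step 2: Enumerate all 2-bundle partitions and take the smaller bundle:
  Partition 1: {13} vs {22,64} -> bundles 13, 86; min = 13
  Partition 2: {22} vs {13,64} -> bundles 22, 77; min = 22
  Partition 3: {64} vs {13,22} -> bundles 64, 35; min = 35
Step 3: MMS = max(13, 22, 35) = 35

35


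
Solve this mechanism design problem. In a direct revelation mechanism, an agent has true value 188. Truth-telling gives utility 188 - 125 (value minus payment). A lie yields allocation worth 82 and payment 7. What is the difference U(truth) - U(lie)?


Step 1: U(truth) = value - payment = 188 - 125 = 63
Step 2: U(lie) = allocation - payment = 82 - 7 = 75
Step 3: IC gap = 63 - 75 = -12

-12


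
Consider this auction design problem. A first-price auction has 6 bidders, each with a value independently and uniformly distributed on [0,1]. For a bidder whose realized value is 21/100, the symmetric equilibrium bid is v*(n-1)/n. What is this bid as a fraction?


Step 1: The symmetric BNE bidding function is b(v) = v * (n-1) / n
Step 2: Substitute v = 21/100 and n = 6
Step 3: b = 21/100 * 5/6
Step 4: b = 7/40

7/40


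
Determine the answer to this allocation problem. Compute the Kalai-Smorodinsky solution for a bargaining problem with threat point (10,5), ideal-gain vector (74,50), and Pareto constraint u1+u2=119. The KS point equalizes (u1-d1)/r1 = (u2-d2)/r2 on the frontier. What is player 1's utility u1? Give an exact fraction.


Step 1: At the KS point, (u1-d1)/r1 = (u2-d2)/r2 = t and u1+u2 = 119
Step 2: u1 = d1 + r1*t and u2 = d2 + r2*t, so (d1 + r1*t) + (d2 + r2*t) = 119
Step 3: t = (119 - 10 - 5)/(74 + 50) = 104/124 = 26/31
Step 4: u1 = d1 + r1*t = 10 + 74 * 26/31 = 2234/31
Step 5: (Check: u2 = d2 + r2*t = 1455/31; u1+u2 = 2234/31 + 1455/31 = 119, on the frontier.)

2234/31


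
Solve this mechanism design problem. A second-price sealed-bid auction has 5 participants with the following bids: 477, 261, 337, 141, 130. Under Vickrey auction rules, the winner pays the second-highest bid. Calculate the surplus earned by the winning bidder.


Step 1: Sort bids in descending order: 477, 337, 261, 141, 130
Step 2: The winning bid is the highest: 477
Step 3: The payment equals the second-highest bid: 337
Step 4: Surplus = winner's bid - payment = 477 - 337 = 140

140


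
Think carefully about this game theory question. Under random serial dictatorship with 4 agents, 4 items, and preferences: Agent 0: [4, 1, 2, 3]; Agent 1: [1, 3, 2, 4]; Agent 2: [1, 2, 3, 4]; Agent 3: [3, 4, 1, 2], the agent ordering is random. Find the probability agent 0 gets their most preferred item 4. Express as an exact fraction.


Step 1: Agent 0 wants item 4
Step 2: There are 24 possible orderings of agents
Step 3: In 23 orderings, agent 0 gets item 4
Step 4: Probability = 23/24

23/24


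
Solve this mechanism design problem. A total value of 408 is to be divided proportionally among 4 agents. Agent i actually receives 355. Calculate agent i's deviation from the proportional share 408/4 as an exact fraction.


Step 1: Proportional share = 408/4 = 102
Step 2: Agent's actual allocation = 355
Step 3: Excess = 355 - 102 = 253

253


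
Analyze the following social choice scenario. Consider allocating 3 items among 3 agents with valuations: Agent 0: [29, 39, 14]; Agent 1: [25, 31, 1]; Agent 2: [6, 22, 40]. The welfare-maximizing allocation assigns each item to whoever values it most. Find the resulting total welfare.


Step 1: For each item, find the maximum value among all agents.
Step 2: Item 0 -> Agent 0 (value 29)
Step 3: Item 1 -> Agent 0 (value 39)
Step 4: Item 2 -> Agent 2 (value 40)
Step 5: Total welfare = 29 + 39 + 40 = 108

108


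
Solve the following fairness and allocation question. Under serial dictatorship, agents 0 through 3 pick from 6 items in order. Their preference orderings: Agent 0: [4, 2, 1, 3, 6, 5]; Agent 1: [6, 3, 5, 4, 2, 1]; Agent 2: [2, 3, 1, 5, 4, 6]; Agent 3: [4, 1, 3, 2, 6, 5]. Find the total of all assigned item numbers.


Step 1: Agent 0 picks item 4
Step 2: Agent 1 picks item 6
Step 3: Agent 2 picks item 2
Step 4: Agent 3 picks item 1
Step 5: Sum = 4 + 6 + 2 + 1 = 13

13


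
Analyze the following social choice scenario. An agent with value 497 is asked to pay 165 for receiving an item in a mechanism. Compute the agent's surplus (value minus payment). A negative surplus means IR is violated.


Step 1: Surplus = value - payment = 497 - 165 = 332
Step 2: IR is satisfied (surplus >= 0)

332


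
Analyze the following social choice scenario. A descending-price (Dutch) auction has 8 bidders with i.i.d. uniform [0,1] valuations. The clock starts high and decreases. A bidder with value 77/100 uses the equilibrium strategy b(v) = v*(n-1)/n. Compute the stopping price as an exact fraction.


Step 1: Dutch auctions are strategically equivalent to first-price auctions
Step 2: The equilibrium bid is b(v) = v*(n-1)/n
Step 3: b = 77/100 * 7/8
Step 4: b = 539/800

539/800


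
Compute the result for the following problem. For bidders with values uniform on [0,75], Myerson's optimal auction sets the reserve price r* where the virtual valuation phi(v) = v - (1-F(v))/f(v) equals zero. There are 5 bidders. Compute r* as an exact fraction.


Step 1: For U[0,75], F(v) = v/75 and f(v) = 1/75
Step 2: phi(v) = v - (1 - v/75)/(1/75) = v - (75 - v) = 2v - 75
Step 3: Set phi(r*) = 0: 2r* - 75 = 0
Step 4: r* = 75/2 (the number of bidders n = 5 does not enter)

75/2


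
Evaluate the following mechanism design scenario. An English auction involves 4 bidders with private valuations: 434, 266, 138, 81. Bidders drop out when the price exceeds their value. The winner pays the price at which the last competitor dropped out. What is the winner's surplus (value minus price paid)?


Step 1: Identify the highest value: 434
Step 2: Identify the second-highest value: 266
Step 3: The final price = second-highest value = 266
Step 4: Surplus = 434 - 266 = 168

168


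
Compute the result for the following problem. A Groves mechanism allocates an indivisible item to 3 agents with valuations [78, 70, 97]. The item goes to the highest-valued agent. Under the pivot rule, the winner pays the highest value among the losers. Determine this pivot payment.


Step 1: The efficient winner is agent 2 with value 97
Step 2: Other agents' values: [78, 70]
Step 3: Pivot payment = max(others) = 78
Step 4: The winner pays 78

78


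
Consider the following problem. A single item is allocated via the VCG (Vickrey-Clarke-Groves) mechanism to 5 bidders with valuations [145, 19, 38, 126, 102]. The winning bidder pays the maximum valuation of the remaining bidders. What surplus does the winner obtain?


Step 1: The winner is the agent with the highest value: agent 0 with value 145
Step 2: Values of other agents: [19, 38, 126, 102]
Step 3: VCG payment = max of others' values = 126
Step 4: Surplus = 145 - 126 = 19

19


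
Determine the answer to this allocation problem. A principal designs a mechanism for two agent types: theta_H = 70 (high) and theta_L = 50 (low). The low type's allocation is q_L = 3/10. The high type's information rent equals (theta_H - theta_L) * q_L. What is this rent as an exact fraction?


Step 1: theta_H - theta_L = 70 - 50 = 20
Step 2: Information rent = (theta_H - theta_L) * q_L
Step 3: = 20 * 3/10
Step 4: = 6

6


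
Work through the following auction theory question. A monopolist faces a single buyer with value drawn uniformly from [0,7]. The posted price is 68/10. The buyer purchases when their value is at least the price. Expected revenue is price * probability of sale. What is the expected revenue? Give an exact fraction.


Step 1: Posted price r = 34/5, value support [0,7]
Step 2: P(v >= r) = (7 - 34/5)/7 = 1/35
Step 3: Expected revenue = r * P(v >= r) = 34/5 * 1/35
Step 4: Revenue = 34/175

34/175


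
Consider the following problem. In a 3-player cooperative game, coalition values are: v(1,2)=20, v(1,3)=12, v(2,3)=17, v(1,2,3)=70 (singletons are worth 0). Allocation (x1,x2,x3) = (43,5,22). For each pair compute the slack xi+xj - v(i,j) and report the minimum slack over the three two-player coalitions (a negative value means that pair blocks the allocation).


Step 1: Slack for coalition (1,2): x1+x2 - v12 = 48 - 20 = 28
Step 2: Slack for coalition (1,3): x1+x3 - v13 = 65 - 12 = 53
Step 3: Slack for coalition (2,3): x2+x3 - v23 = 27 - 17 = 10
Step 4: Minimum slack = min(28, 53, 10) = 10, attained by (2,3); no pair can gain by deviating, so the allocation is in the core

10


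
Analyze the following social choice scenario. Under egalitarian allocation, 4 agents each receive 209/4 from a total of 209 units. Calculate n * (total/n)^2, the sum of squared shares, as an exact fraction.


Step 1: Each agent's share = 209/4
Step 2: Square of each share = (209/4)^2 = 43681/16
Step 3: Sum of squares = 4 * 43681/16 = 43681/4

43681/4


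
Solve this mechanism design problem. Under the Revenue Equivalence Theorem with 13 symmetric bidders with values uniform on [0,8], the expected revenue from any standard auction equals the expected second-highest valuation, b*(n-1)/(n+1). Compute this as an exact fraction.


Step 1: By Revenue Equivalence, expected revenue = b*(n-1)/(n+1)
Step 2: Substituting n = 13, b = 8
Step 3: Revenue = 8*(13-1)/(13+1) = 8*12/14
Step 4: Revenue = 96/14 = 48/7

48/7


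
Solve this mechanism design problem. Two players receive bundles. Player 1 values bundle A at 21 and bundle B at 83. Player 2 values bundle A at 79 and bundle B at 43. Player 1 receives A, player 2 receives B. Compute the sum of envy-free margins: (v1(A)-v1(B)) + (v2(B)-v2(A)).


Step 1: Player 1's margin = v1(A) - v1(B) = 21 - 83 = -62
Step 2: Player 2's margin = v2(B) - v2(A) = 43 - 79 = -36
Step 3: Total margin = -62 + -36 = -98

-98


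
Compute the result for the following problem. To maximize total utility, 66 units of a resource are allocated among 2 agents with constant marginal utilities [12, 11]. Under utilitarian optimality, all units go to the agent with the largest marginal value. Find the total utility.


Step 1: The marginal utilities are [12, 11]
Step 2: The highest marginal utility is 12
Step 3: All 66 units go to that agent
Step 4: Total utility = 12 * 66 = 792

792


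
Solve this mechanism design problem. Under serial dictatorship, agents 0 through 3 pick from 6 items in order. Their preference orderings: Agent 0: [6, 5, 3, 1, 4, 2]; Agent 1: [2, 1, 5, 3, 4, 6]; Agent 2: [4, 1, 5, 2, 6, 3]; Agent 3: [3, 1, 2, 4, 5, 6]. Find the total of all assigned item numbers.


Step 1: Agent 0 picks item 6
Step 2: Agent 1 picks item 2
Step 3: Agent 2 picks item 4
Step 4: Agent 3 picks item 3
Step 5: Sum = 6 + 2 + 4 + 3 = 15

15


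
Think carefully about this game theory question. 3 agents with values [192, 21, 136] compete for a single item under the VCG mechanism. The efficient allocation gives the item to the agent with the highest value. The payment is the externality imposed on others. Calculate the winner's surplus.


Step 1: The winner is the agent with the highest value: agent 0 with value 192
Step 2: Values of other agents: [21, 136]
Step 3: VCG payment = max of others' values = 136
Step 4: Surplus = 192 - 136 = 56

56


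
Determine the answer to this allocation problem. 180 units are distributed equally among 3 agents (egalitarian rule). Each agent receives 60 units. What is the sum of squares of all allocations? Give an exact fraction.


Step 1: Each agent's share = 180/3 = 60
Step 2: Square of each share = (60)^2 = 3600
Step 3: Sum of squares = 3 * 3600 = 10800

10800


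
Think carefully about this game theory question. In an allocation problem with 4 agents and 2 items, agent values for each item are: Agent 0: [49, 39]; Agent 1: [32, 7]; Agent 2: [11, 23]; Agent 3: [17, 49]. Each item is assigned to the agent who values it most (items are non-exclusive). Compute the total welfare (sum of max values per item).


Step 1: For each item, find the maximum value among all agents.
Step 2: Item 0 -> Agent 0 (value 49)
Step 3: Item 1 -> Agent 3 (value 49)
Step 4: Total welfare = 49 + 49 = 98

98


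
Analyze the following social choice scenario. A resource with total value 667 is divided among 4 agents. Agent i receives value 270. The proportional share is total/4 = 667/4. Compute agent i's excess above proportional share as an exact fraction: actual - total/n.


Step 1: Proportional share = 667/4
Step 2: Agent's actual allocation = 270
Step 3: Excess = 270 - 667/4 = 413/4

413/4


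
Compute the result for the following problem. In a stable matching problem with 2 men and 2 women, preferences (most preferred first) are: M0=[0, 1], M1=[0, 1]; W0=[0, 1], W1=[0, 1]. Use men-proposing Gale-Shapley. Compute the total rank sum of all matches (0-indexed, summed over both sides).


Step 1: Run Gale-Shapley (men propose, women hold best offer):
  M0 proposes to W0; she accepts
  M1 proposes to W0; rejected
  M1 proposes to W1; she accepts
Step 2: Final matching: W0-M0, W1-M1
Step 3: 0-indexed ranks (man's rank of his match, then woman's): 0 + 0 + 1 + 1
Step 4: Total rank sum = 2

2


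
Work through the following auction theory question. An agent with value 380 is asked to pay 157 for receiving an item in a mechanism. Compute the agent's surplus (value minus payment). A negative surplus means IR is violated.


Step 1: Surplus = value - payment = 380 - 157 = 223
Step 2: IR is satisfied (surplus >= 0)

223


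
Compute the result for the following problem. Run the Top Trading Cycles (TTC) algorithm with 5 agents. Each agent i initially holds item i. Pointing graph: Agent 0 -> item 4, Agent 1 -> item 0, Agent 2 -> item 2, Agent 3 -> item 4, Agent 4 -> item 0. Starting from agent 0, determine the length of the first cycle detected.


Step 1: Trace the pointer graph from agent 0: 0 -> 4 -> 0
Step 2: A cycle is detected when we revisit agent 0
Step 3: The cycle is: 0 -> 4 -> 0
Step 4: Cycle length = 2

2


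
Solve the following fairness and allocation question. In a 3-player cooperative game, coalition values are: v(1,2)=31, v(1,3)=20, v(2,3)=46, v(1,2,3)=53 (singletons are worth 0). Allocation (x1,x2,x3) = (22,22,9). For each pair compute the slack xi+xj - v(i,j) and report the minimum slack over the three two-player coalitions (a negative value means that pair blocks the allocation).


Step 1: Slack for coalition (1,2): x1+x2 - v12 = 44 - 31 = 13
Step 2: Slack for coalition (1,3): x1+x3 - v13 = 31 - 20 = 11
Step 3: Slack for coalition (2,3): x2+x3 - v23 = 31 - 46 = -15
Step 4: Minimum slack = min(13, 11, -15) = -15, attained by (2,3); coalition (2,3) can block (slack < 0), so the allocation is not in the core

-15


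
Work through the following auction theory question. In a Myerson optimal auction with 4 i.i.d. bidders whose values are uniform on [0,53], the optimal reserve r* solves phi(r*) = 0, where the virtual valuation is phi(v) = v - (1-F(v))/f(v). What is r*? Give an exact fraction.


Step 1: For U[0,53], F(v) = v/53 and f(v) = 1/53
Step 2: phi(v) = v - (1 - v/53)/(1/53) = v - (53 - v) = 2v - 53
Step 3: Set phi(r*) = 0: 2r* - 53 = 0
Step 4: r* = 53/2 (the number of bidders n = 4 does not enter)

53/2


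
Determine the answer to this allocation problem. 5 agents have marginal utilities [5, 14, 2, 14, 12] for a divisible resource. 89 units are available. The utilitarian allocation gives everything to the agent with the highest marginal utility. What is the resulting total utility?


Step 1: The marginal utilities are [5, 14, 2, 14, 12]
Step 2: The highest marginal utility is 14
Step 3: All 89 units go to that agent
Step 4: Total utility = 14 * 89 = 1246

1246


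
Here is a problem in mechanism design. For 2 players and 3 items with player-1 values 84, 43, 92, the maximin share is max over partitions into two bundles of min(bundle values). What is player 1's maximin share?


Step 1: Item values = 84, 43, 92
Step 2: Enumerate all 2-bundle partitions and take the smaller bundle:
  Partition 1: {84} vs {43,92} -> bundles 84, 135; min = 84
  Partition 2: {43} vs {84,92} -> bundles 43, 176; min = 43
  Partition 3: {92} vs {84,43} -> bundles 92, 127; min = 92
Step 3: MMS = max(84, 43, 92) = 92

92


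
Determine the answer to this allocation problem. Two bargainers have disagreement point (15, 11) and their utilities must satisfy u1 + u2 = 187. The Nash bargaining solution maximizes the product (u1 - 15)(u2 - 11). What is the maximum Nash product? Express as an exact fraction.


Step 1: The Nash solution splits surplus symmetrically above the disagreement point
Step 2: u1 = (total + d1 - d2)/2 = (187 + 15 - 11)/2 = 191/2
Step 3: u2 = (total - d1 + d2)/2 = (187 - 15 + 11)/2 = 183/2
Step 4: Nash product = (191/2 - 15) * (183/2 - 11)
Step 5: = 161/2 * 161/2 = 25921/4

25921/4


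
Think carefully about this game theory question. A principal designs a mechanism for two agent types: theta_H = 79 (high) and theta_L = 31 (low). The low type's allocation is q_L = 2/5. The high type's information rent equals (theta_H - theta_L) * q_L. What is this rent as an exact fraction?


Step 1: theta_H - theta_L = 79 - 31 = 48
Step 2: Information rent = (theta_H - theta_L) * q_L
Step 3: = 48 * 2/5
Step 4: = 96/5

96/5


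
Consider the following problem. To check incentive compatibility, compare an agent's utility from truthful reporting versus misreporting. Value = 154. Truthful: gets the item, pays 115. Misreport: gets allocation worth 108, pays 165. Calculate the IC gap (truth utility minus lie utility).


Step 1: U(truth) = value - payment = 154 - 115 = 39
Step 2: U(lie) = allocation - payment = 108 - 165 = -57
Step 3: IC gap = 39 - (-57) = 96

96


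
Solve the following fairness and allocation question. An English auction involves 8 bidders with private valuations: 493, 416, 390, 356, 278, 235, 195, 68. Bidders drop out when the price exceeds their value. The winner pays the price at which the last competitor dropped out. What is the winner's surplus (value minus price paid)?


Step 1: Identify the highest value: 493
Step 2: Identify the second-highest value: 416
Step 3: The final price = second-highest value = 416
Step 4: Surplus = 493 - 416 = 77

77


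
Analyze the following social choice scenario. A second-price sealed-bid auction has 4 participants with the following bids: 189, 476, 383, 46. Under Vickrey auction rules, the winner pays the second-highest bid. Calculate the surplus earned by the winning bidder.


Step 1: Sort bids in descending order: 476, 383, 189, 46
Step 2: The winning bid is the highest: 476
Step 3: The payment equals the second-highest bid: 383
Step 4: Surplus = winner's bid - payment = 476 - 383 = 93

93


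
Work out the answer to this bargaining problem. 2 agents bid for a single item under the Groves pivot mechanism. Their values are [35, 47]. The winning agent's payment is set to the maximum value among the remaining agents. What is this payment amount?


Step 1: The efficient winner is agent 1 with value 47
Step 2: Other agents' values: [35]
Step 3: Pivot payment = max(others) = 35
Step 4: The winner pays 35

35


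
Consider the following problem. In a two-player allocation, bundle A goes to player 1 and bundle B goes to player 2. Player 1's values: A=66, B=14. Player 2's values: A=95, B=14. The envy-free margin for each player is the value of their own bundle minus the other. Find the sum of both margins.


Step 1: Player 1's margin = v1(A) - v1(B) = 66 - 14 = 52
Step 2: Player 2's margin = v2(B) - v2(A) = 14 - 95 = -81
Step 3: Total margin = 52 + -81 = -29

-29


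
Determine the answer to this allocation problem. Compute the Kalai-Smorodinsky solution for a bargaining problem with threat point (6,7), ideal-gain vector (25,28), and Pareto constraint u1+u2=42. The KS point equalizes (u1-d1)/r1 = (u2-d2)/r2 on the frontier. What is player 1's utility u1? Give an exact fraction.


Step 1: At the KS point, (u1-d1)/r1 = (u2-d2)/r2 = t and u1+u2 = 42
Step 2: u1 = d1 + r1*t and u2 = d2 + r2*t, so (d1 + r1*t) + (d2 + r2*t) = 42
Step 3: t = (42 - 6 - 7)/(25 + 28) = 29/53
Step 4: u1 = d1 + r1*t = 6 + 25 * 29/53 = 1043/53
Step 5: (Check: u2 = d2 + r2*t = 1183/53; u1+u2 = 1043/53 + 1183/53 = 42, on the frontier.)

1043/53


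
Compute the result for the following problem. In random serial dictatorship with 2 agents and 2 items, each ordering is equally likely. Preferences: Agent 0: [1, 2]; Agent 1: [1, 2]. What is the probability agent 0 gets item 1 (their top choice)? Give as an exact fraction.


Step 1: Agent 0 wants item 1
Step 2: There are 2 possible orderings of agents
Step 3: In 1 orderings, agent 0 gets item 1
Step 4: Probability = 1/2

1/2


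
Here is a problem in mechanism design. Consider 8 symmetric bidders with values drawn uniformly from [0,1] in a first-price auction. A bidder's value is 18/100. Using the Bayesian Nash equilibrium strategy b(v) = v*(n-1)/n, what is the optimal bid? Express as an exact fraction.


Step 1: The symmetric BNE bidding function is b(v) = v * (n-1) / n
Step 2: Substitute v = 9/50 and n = 8
Step 3: b = 9/50 * 7/8
Step 4: b = 63/400

63/400


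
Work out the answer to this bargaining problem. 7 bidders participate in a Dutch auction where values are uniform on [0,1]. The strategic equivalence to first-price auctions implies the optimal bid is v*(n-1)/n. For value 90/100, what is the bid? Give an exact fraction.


Step 1: Dutch auctions are strategically equivalent to first-price auctions
Step 2: The equilibrium bid is b(v) = v*(n-1)/n
Step 3: b = 9/10 * 6/7
Step 4: b = 27/35

27/35


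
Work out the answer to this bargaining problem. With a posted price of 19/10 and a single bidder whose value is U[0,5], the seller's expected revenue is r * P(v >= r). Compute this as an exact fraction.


Step 1: Posted price r = 19/10, value support [0,5]
Step 2: P(v >= r) = (5 - 19/10)/5 = 31/50
Step 3: Expected revenue = r * P(v >= r) = 19/10 * 31/50
Step 4: Revenue = 589/500

589/500


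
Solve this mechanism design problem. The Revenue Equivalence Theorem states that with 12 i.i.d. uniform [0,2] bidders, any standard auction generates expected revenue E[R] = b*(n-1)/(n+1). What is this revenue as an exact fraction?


Step 1: By Revenue Equivalence, expected revenue = b*(n-1)/(n+1)
Step 2: Substituting n = 12, b = 2
Step 3: Revenue = 2*(12-1)/(12+1) = 2*11/13
Step 4: Revenue = 22/13

22/13


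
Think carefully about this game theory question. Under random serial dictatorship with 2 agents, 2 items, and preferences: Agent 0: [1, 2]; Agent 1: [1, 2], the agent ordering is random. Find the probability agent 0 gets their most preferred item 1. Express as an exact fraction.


Step 1: Agent 0 wants item 1
Step 2: There are 2 possible orderings of agents
Step 3: In 1 orderings, agent 0 gets item 1
Step 4: Probability = 1/2

1/2


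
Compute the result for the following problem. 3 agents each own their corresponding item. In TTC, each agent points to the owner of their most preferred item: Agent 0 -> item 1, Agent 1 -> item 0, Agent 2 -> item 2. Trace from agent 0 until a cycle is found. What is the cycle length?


Step 1: Trace the pointer graph from agent 0: 0 -> 1 -> 0
Step 2: A cycle is detected when we revisit agent 0
Step 3: The cycle is: 0 -> 1 -> 0
Step 4: Cycle length = 2

2


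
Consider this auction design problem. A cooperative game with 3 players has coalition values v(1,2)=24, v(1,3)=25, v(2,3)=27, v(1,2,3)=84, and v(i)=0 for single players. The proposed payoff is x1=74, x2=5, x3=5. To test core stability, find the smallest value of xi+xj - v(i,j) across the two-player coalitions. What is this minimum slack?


Step 1: Slack for coalition (1,2): x1+x2 - v12 = 79 - 24 = 55
Step 2: Slack for coalition (1,3): x1+x3 - v13 = 79 - 25 = 54
Step 3: Slack for coalition (2,3): x2+x3 - v23 = 10 - 27 = -17
Step 4: Minimum slack = min(55, 54, -17) = -17, attained by (2,3); coalition (2,3) can block (slack < 0), so the allocation is not in the core

-17


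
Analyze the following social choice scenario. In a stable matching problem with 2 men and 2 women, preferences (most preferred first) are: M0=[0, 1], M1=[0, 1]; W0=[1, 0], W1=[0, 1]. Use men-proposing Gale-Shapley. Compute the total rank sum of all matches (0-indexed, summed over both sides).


Step 1: Run Gale-Shapley (men propose, women hold best offer):
  M0 proposes to W0; she accepts
  M1 proposes to W0; she switches from M0
  M0 proposes to W1; she accepts
Step 2: Final matching: W0-M1, W1-M0
Step 3: 0-indexed ranks (man's rank of his match, then woman's): 0 + 0 + 1 + 0
Step 4: Total rank sum = 1

1


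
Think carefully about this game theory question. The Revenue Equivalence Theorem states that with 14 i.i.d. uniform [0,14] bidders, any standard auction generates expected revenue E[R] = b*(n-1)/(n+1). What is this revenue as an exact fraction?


Step 1: By Revenue Equivalence, expected revenue = b*(n-1)/(n+1)
Step 2: Substituting n = 14, b = 14
Step 3: Revenue = 14*(14-1)/(14+1) = 14*13/15
Step 4: Revenue = 182/15

182/15


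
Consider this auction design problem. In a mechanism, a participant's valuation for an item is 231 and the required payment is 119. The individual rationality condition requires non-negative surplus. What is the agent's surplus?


Step 1: Surplus = value - payment = 231 - 119 = 112
Step 2: IR is satisfied (surplus >= 0)

112


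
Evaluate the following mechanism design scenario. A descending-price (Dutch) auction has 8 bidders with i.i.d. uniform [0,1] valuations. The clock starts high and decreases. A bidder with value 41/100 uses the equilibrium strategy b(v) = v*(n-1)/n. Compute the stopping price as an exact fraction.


Step 1: Dutch auctions are strategically equivalent to first-price auctions
Step 2: The equilibrium bid is b(v) = v*(n-1)/n
Step 3: b = 41/100 * 7/8
Step 4: b = 287/800

287/800


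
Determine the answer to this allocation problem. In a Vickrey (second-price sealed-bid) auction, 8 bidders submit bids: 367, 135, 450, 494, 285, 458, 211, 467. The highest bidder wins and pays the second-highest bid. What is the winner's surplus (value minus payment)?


Step 1: Sort bids in descending order: 494, 467, 458, 450, 367, 285, 211, 135
Step 2: The winning bid is the highest: 494
Step 3: The payment equals the second-highest bid: 467
Step 4: Surplus = winner's bid - payment = 494 - 467 = 27

27


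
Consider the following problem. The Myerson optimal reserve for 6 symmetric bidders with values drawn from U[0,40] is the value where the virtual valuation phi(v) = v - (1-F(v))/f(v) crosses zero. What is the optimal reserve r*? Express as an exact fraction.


Step 1: For U[0,40], F(v) = v/40 and f(v) = 1/40
Step 2: phi(v) = v - (1 - v/40)/(1/40) = v - (40 - v) = 2v - 40
Step 3: Set phi(r*) = 0: 2r* - 40 = 0
Step 4: r* = 40/2 = 20 (the number of bidders n = 6 does not enter)

20


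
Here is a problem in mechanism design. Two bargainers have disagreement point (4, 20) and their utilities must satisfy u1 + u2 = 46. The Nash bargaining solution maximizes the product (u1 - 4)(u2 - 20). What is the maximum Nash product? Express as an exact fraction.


Step 1: The Nash solution splits surplus symmetrically above the disagreement point
Step 2: u1 = (total + d1 - d2)/2 = (46 + 4 - 20)/2 = 15
Step 3: u2 = (total - d1 + d2)/2 = (46 - 4 + 20)/2 = 31
Step 4: Nash product = (15 - 4) * (31 - 20)
Step 5: = 11 * 11 = 121

121


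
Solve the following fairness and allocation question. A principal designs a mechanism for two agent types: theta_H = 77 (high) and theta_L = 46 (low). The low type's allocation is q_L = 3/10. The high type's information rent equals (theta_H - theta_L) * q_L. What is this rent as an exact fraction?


Step 1: theta_H - theta_L = 77 - 46 = 31
Step 2: Information rent = (theta_H - theta_L) * q_L
Step 3: = 31 * 3/10
Step 4: = 93/10

93/10


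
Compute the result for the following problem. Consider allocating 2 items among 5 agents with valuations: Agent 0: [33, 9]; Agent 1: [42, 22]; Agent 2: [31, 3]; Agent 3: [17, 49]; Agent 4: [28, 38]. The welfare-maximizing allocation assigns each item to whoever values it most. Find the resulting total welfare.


Step 1: For each item, find the maximum value among all agents.
Step 2: Item 0 -> Agent 1 (value 42)
Step 3: Item 1 -> Agent 3 (value 49)
Step 4: Total welfare = 42 + 49 = 91

91


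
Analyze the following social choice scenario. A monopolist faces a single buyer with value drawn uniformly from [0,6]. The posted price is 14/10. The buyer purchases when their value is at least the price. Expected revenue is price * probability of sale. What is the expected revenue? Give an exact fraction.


Step 1: Posted price r = 7/5, value support [0,6]
Step 2: P(v >= r) = (6 - 7/5)/6 = 23/30
Step 3: Expected revenue = r * P(v >= r) = 7/5 * 23/30
Step 4: Revenue = 161/150

161/150


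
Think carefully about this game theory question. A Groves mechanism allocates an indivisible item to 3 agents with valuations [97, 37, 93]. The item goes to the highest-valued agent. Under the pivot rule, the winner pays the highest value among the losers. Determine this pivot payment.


Step 1: The efficient winner is agent 0 with value 97
Step 2: Other agents' values: [37, 93]
Step 3: Pivot payment = max(others) = 93
Step 4: The winner pays 93

93


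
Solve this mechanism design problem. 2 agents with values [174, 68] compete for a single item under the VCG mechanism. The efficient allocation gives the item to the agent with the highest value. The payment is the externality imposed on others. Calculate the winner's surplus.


Step 1: The winner is the agent with the highest value: agent 0 with value 174
Step 2: Values of other agents: [68]
Step 3: VCG payment = max of others' values = 68
Step 4: Surplus = 174 - 68 = 106

106


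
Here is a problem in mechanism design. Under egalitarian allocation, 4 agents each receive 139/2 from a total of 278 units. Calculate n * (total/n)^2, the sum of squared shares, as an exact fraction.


Step 1: Each agent's share = 278/4 = 139/2
Step 2: Square of each share = (139/2)^2 = 19321/4
Step 3: Sum of squares = 4 * 19321/4 = 19321

19321


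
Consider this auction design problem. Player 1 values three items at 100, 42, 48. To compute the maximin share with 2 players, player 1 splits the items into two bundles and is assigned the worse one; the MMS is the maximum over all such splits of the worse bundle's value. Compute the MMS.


Step 1: Item values = 100, 42, 48
Step 2: Enumerate all 2-bundle partitions and take the smaller bundle:
  Partition 1: {100} vs {42,48} -> bundles 100, 90; min = 90
  Partition 2: {42} vs {100,48} -> bundles 42, 148; min = 42
  Partition 3: {48} vs {100,42} -> bundles 48, 142; min = 48
Step 3: MMS = max(90, 42, 48) = 90

90


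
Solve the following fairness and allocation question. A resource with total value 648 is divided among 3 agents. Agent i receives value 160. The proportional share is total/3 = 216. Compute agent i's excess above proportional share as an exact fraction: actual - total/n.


Step 1: Proportional share = 648/3 = 216
Step 2: Agent's actual allocation = 160
Step 3: Excess = 160 - 216 = -56

-56


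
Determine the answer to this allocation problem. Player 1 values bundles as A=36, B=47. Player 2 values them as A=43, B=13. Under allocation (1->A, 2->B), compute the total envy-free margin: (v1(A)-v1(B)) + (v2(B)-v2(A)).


Step 1: Player 1's margin = v1(A) - v1(B) = 36 - 47 = -11
Step 2: Player 2's margin = v2(B) - v2(A) = 13 - 43 = -30
Step 3: Total margin = -11 + -30 = -41

-41


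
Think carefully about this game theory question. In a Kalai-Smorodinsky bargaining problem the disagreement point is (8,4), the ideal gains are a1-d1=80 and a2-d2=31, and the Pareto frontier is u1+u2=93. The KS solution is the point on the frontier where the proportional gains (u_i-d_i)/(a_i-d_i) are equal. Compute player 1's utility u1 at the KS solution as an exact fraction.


Step 1: At the KS point, (u1-d1)/r1 = (u2-d2)/r2 = t and u1+u2 = 93
Step 2: u1 = d1 + r1*t and u2 = d2 + r2*t, so (d1 + r1*t) + (d2 + r2*t) = 93
Step 3: t = (93 - 8 - 4)/(80 + 31) = 81/111 = 27/37
Step 4: u1 = d1 + r1*t = 8 + 80 * 27/37 = 2456/37
Step 5: (Check: u2 = d2 + r2*t = 985/37; u1+u2 = 2456/37 + 985/37 = 93, on the frontier.)

2456/37


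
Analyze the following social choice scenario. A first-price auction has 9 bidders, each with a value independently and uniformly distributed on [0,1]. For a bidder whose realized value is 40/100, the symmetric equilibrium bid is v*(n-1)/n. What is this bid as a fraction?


Step 1: The symmetric BNE bidding function is b(v) = v * (n-1) / n
Step 2: Substitute v = 2/5 and n = 9
Step 3: b = 2/5 * 8/9
Step 4: b = 16/45

16/45


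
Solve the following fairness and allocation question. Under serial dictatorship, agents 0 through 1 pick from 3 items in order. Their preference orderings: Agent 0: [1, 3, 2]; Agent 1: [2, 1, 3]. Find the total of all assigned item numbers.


Step 1: Agent 0 picks item 1
Step 2: Agent 1 picks item 2
Step 3: Sum = 1 + 2 = 3

3


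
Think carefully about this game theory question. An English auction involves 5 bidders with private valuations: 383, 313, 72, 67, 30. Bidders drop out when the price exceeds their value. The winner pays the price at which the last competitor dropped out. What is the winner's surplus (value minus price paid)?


Step 1: Identify the highest value: 383
Step 2: Identify the second-highest value: 313
Step 3: The final price = second-highest value = 313
Step 4: Surplus = 383 - 313 = 70

70


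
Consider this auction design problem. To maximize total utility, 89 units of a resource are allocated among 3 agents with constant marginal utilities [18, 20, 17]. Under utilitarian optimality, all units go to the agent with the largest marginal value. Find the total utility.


Step 1: The marginal utilities are [18, 20, 17]
Step 2: The highest marginal utility is 20
Step 3: All 89 units go to that agent
Step 4: Total utility = 20 * 89 = 1780

1780


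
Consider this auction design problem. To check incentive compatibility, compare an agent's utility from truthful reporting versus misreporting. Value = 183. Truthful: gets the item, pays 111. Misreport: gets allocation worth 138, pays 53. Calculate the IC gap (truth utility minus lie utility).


Step 1: U(truth) = value - payment = 183 - 111 = 72
Step 2: U(lie) = allocation - payment = 138 - 53 = 85
Step 3: IC gap = 72 - 85 = -13

-13


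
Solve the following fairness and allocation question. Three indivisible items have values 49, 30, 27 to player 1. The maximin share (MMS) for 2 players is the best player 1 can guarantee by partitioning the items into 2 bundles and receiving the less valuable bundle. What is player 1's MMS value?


Step 1: Item values = 49, 30, 27
Step 2: Enumerate all 2-bundle partitions and take the smaller bundle:
  Partition 1: {49} vs {30,27} -> bundles 49, 57; min = 49
  Partition 2: {30} vs {49,27} -> bundles 30, 76; min = 30
  Partition 3: {27} vs {49,30} -> bundles 27, 79; min = 27
Step 3: MMS = max(49, 30, 27) = 49

49


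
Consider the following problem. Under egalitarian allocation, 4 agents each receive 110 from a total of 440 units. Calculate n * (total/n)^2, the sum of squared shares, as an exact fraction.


Step 1: Each agent's share = 440/4 = 110
Step 2: Square of each share = (110)^2 = 12100
Step 3: Sum of squares = 4 * 12100 = 48400

48400


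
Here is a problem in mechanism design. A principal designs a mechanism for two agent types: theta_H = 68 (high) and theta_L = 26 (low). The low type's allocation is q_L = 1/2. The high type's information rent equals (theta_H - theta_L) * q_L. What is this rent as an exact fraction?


Step 1: theta_H - theta_L = 68 - 26 = 42
Step 2: Information rent = (theta_H - theta_L) * q_L
Step 3: = 42 * 1/2
Step 4: = 21

21


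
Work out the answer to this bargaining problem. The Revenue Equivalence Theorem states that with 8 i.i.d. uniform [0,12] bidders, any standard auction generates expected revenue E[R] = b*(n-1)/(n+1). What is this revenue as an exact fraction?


Step 1: By Revenue Equivalence, expected revenue = b*(n-1)/(n+1)
Step 2: Substituting n = 8, b = 12
Step 3: Revenue = 12*(8-1)/(8+1) = 12*7/9
Step 4: Revenue = 84/9 = 28/3

28/3


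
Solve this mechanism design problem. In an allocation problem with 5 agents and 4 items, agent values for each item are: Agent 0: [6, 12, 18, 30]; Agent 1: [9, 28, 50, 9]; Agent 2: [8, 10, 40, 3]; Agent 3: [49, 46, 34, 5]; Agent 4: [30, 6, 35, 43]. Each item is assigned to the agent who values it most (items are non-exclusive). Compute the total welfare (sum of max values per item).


Step 1: For each item, find the maximum value among all agents.
Step 2: Item 0 -> Agent 3 (value 49)
Step 3: Item 1 -> Agent 3 (value 46)
Step 4: Item 2 -> Agent 1 (value 50)
Step 5: Item 3 -> Agent 4 (value 43)
Step 6: Total welfare = 49 + 46 + 50 + 43 = 188

188


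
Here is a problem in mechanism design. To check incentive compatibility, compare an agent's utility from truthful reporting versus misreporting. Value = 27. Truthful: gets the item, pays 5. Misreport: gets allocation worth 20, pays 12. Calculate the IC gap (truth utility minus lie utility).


Step 1: U(truth) = value - payment = 27 - 5 = 22
Step 2: U(lie) = allocation - payment = 20 - 12 = 8
Step 3: IC gap = 22 - 8 = 14

14


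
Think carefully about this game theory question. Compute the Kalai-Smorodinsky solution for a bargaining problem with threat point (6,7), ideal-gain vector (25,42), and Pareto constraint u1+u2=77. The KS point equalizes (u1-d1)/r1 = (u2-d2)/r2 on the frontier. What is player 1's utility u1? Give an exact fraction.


Step 1: At the KS point, (u1-d1)/r1 = (u2-d2)/r2 = t and u1+u2 = 77
Step 2: u1 = d1 + r1*t and u2 = d2 + r2*t, so (d1 + r1*t) + (d2 + r2*t) = 77
Step 3: t = (77 - 6 - 7)/(25 + 42) = 64/67
Step 4: u1 = d1 + r1*t = 6 + 25 * 64/67 = 2002/67
Step 5: (Check: u2 = d2 + r2*t = 3157/67; u1+u2 = 2002/67 + 3157/67 = 77, on the frontier.)

2002/67
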